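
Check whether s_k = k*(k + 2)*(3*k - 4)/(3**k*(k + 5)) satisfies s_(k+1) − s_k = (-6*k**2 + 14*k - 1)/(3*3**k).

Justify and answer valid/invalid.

s_(k+1) = (k + 1)*(k + 3)*(3*k - 1)/(3*3**k*(k + 6))
s_(k+1) − s_k = (-6*k**4 - 34*k**3 + 48*k**2 + 166*k - 15)/(3*3**k*(k**2 + 11*k + 30))
(s_(k+1) − s_k) − t_k = (6*k**3 + 25*k**2 - 81*k + 5)/(3**k*(k**2 + 11*k + 30))

Invalid: residual (6*k**3 + 25*k**2 - 81*k + 5)/(3**k*(k**2 + 11*k + 30)) ≠ 0.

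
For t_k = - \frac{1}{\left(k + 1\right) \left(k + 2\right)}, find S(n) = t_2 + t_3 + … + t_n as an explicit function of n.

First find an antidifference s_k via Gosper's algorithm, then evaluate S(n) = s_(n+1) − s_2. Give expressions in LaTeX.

Compute t_(k+1)/t_k: get (k + 1)/(k + 3).
A = k + 1, B = k + 3, C = 1.
Need (k + 1)·f(k+1) − (k + 2)·f(k) = 1.
From deg A=1, deg B=1, deg C=0: d=1.
A polynomial solution: f(k) = k.
Certificate R = B(k−1)f/C = k*(k + 2) gives s_k = -k/(k + 1).
Verify: -1/(k**2 + 3*k + 2) matches t_k.
Evaluate: s_(n+1) = (-n - 1)/(n + 2); subtract s_(2) = -2/3 ⇒ S(n) = (1 - n)/(3*(n + 2)).

S(n) = \frac{1 - n}{3 \left(n + 2\right)}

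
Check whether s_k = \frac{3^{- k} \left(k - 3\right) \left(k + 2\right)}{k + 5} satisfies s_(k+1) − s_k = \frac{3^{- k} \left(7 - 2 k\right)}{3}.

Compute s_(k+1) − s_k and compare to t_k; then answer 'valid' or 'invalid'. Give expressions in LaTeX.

Invalid: residual \frac{2 \cdot 3^{- k} \left(k^{2} + 3 k - 22\right)}{k^{2} + 11 k + 30} ≠ 0.

s_(k+1) = (k - 2)*(k + 3)/(3*3**k*(k + 6))
s_(k+1) − s_k = (-2*k**3 - 9*k**2 + 35*k + 78)/(3*3**k*(k**2 + 11*k + 30))
(s_(k+1) − s_k) − t_k = 2*(k**2 + 3*k - 22)/(3**k*(k**2 + 11*k + 30))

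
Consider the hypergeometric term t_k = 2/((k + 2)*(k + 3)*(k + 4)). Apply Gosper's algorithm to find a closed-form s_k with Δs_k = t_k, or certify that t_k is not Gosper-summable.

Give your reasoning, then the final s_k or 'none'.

Step 1: r(k) = (k + 2)/(k + 5).
Factor: A=k + 2; B=k + 5; C=1.
Key eq: (k + 2)·f(k+1) = (k + 4)·f(k) + (1).
Bound: deg f ≤ 2.
Coefficient equations give f(k) = k*(k + 5)/12.
Get s_k = R·t_k = k*(k + 5)/(6*(k + 2)*(k + 3)) with R(k) = B(k−1)f(k)/C(k) = k*(k + 4)*(k + 5)/12.
Check: Δs_k = 2/(k**3 + 9*k**2 + 26*k + 24). ✓

s_k = k*(k + 5)/(6*(k + 2)*(k + 3))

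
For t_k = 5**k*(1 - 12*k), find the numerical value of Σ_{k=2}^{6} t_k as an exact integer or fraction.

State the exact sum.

Ratio r(k) = 5*(12*k + 11)/(12*k - 1).
A = 5, B = 1, C = k - 1/12.
Need (5)·f(k+1) − (1)·f(k) = k - 1/12.
Bound: deg f ≤ 1.
Match coefficients ⇒ f(k) = (3*k - 4)/12.
Certificate R = B(k−1)f/C = (3*k - 4)/(12*k - 1) gives s_k = 5**k*(4 - 3*k).
Verify: 5**k*(1 - 12*k) matches t_k.
Sum = s_(7) − s_(2); s_(7) = -1328125, s_(2) = -50 ⇒ -1328075.

Σ = -1328075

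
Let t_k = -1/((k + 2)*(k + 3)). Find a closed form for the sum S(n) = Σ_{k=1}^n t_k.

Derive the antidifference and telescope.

Step 1: r(k) = (k + 2)/(k + 4).
Factor: A=k + 2; B=k + 4; C=1.
Solve (k + 2)·f(k+1) − (k + 3)·f(k) = 1.
Bound: deg f ≤ 1.
Solve for f: f(k) = k/2 (degree 1 ≤ 1).
Get s_k = R·t_k = -k/(2*k + 4) with R(k) = B(k−1)f(k)/C(k) = k*(k + 3)/2.
s_(k+1) − s_k = -1/(k**2 + 5*k + 6) = t_k.
Telescope: S(n) = s_(n+1) − s_(1) = (-n - 1)/(2*(n + 3)) − (-1/6) = -n/(3*n + 9).

S(n) = -n/(3*n + 9)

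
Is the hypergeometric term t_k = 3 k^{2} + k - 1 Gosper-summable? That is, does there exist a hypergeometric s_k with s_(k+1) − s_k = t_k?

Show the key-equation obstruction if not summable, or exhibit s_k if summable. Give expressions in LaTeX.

r(k) = (k + 3*(k + 1)**2)/(3*k**2 + k - 1) after simplifying.
Normal form (A,B,C) = (1, 1, k**2 + k/3 - 1/3).
f must satisfy (1)·f(k+1) − (1)·f(k) = k**2 + k/3 - 1/3.
Degrees (0,0,2) ⇒ d ≤ 3.
Solving with deg f ≤ 3: f(k) = k*(k**2 - k - 1)/3.
Get s_k = R·t_k = k*(k**2 - k - 1) with R(k) = B(k−1)f(k)/C(k) = k*(k**2 - k - 1)/(3*k**2 + k - 1).
Check: Δs_k = 3*k**2 + k - 1. ✓

Yes. s_k = k \left(k^{2} - k - 1\right).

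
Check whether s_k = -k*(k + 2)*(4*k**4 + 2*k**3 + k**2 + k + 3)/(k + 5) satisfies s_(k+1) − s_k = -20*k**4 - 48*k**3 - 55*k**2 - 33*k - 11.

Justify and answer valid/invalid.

s_(k+1) = -(k + 1)*(k + 3)*(k + 4*(k + 1)**4 + 2*(k + 1)**3 + (k + 1)**2 + 4)/(k + 6)
s_(k+1) − s_k = (-20*k**6 - 220*k**5 - 745*k**4 - 1196*k**3 - 1103*k**2 - 592*k - 165)/(k**2 + 11*k + 30)
(s_(k+1) − s_k) − t_k = 3*(16*k**5 + 146*k**4 + 294*k**3 + 307*k**2 + 173*k + 55)/(k**2 + 11*k + 30)

Invalid: residual 3*(16*k**5 + 146*k**4 + 294*k**3 + 307*k**2 + 173*k + 55)/(k**2 + 11*k + 30) ≠ 0.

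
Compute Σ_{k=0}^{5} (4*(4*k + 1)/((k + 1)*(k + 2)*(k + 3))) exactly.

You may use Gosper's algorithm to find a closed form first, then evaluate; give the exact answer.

Σ = 87/28

Compute t_(k+1)/t_k: get (k + 1)*(4*k + 5)/((k + 4)*(4*k + 1)).
A = k + 1, B = k + 4, C = k + 1/4.
Solve (k + 1)·f(k+1) − (k + 3)·f(k) = k + 1/4.
d = 2 from the (1,1,1) case.
Solve for f: f(k) = k*(5*k - 1)/16 (degree 2 ≤ 2).
So s_k = (B(k−1)f/C)·t_k = (k*(k + 3)*(5*k - 1)/(4*(4*k + 1)))·t_k = k*(5*k - 1)/((k + 1)*(k + 2)).
s_(k+1) − s_k = 4*(4*k + 1)/(k**3 + 6*k**2 + 11*k + 6) = t_k.
Evaluate s at k=6 and k=0: 87/28 and 0; difference 87/28.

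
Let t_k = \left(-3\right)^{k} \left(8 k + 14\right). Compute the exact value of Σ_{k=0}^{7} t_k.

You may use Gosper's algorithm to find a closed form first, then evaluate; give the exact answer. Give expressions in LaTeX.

The ratio is 3*(-4*k - 11)/(4*k + 7).
Take A(k)=-3, B(k)=1, C(k)=k + 7/4.
Key eq: (-3)·f(k+1) = (1)·f(k) + (k + 7/4).
deg f ≤ 1 (via 0,0,1).
Coefficient equations give f(k) = -(k + 1)/4.
Get s_k = R·t_k = -2*(-3)**k*(k + 1) with R(k) = B(k−1)f(k)/C(k) = -(k + 1)/(4*k + 7).
s_(k+1) − s_k = (-3)**k*(8*k + 14) = t_k.
Telescoping: Σ = s_(8) − s_(0) = -118098 − (-2) = -118096.

Σ = -118096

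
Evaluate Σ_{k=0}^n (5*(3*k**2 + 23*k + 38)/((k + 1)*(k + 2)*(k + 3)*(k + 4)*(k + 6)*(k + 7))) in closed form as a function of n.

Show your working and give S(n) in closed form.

r(k) = (k + 1)*(k + 6)*(23*k + 3*(k + 1)**2 + 61)/((k + 5)*(k + 8)*(3*k**2 + 23*k + 38)) after simplifying.
A = k + 1, B = k + 8, C = k**3 + 38*k**2/3 + 51*k + 190/3.
Solve (k + 1)·f(k+1) − (k + 7)·f(k) = k**3 + 38*k**2/3 + 51*k + 190/3.
d = 6 from the (1,1,3) case.
Match coefficients ⇒ f(k) = k*(k + 2)*(k + 4)*(k + 5)*(k**2 + 10*k + 27)/54.
Certificate R = B(k−1)f/C = k*(k + 2)*(k + 4)*(k + 7)*(k**2 + 10*k + 27)/(18*(3*k**2 + 23*k + 38)) gives s_k = 5*k*(k**2 + 10*k + 27)/(18*(k**3 + 10*k**2 + 27*k + 18)).
Check: Δs_k = 5*(3*k**2 + 23*k + 38)/(k**6 + 23*k**5 + 207*k**4 + 925*k**3 + 2144*k**2 + 2412*k + 1008). ✓
Evaluate: s_(n+1) = 5*(n**3 + 13*n**2 + 50*n + 38)/(18*(n**3 + 13*n**2 + 50*n + 56)); subtract s_(0) = 0 ⇒ S(n) = 5*(n**3 + 13*n**2 + 50*n + 38)/(18*(n**3 + 13*n**2 + 50*n + 56)).

S(n) = 5*(n**3 + 13*n**2 + 50*n + 38)/(18*(n**3 + 13*n**2 + 50*n + 56))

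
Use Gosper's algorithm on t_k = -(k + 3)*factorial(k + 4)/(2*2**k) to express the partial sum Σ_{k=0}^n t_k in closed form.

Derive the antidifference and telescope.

S(n) = 24 - factorial(n + 5)/(2*2**n)

r(k) = (k + 4)*(k + 5)/(2*(k + 3)) after simplifying.
Factor: A=k/2 + 5/2; B=1; C=k + 3.
Key eq: (k/2 + 5/2)·f(k+1) = (1)·f(k) + (k + 3).
From deg A=1, deg B=0, deg C=1: d=0.
Match coefficients ⇒ f(k) = 2.
Certificate R = B(k−1)f/C = 2/(k + 3) gives s_k = -factorial(k + 4)/2**k.
Check: Δs_k = -(k + 3)*factorial(k + 4)/(2*2**k). ✓
Telescope: S(n) = s_(n+1) − s_(0) = -2**(-n - 1)*factorial(n + 5) − (-24) = 24 - factorial(n + 5)/(2*2**n).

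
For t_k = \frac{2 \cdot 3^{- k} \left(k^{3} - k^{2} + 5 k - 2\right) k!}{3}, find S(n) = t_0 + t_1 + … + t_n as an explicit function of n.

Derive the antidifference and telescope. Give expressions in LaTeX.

S(n) = \frac{2 \cdot 3^{- n} \left(- 3 \cdot 3^{n} + n^{3} n! + 2 n^{2} n! + 2 n n! + n!\right)}{3}

t_(k+1)/t_k = (k + 1)*(5*k + (k + 1)**3 - (k + 1)**2 + 3)/(3*(k**3 - k**2 + 5*k - 2)).
Factor: A=k/3 + 1/3; B=1; C=k**3 - k**2 + 5*k - 2.
Need (k/3 + 1/3)·f(k+1) − (1)·f(k) = k**3 - k**2 + 5*k - 2.
deg f ≤ 2 (via 1,0,3).
Match coefficients ⇒ f(k) = 3*(k**2 - k + 1).
Then R = B(k−1)f/C = 3*(k**2 - k + 1)/(k**3 - k**2 + 5*k - 2), so s_k = R(k)·t_k = 2*(k**2 - k + 1)*factorial(k)/3**k.
s_(k+1) − s_k = 2*(k**3 - k**2 + 5*k - 2)*factorial(k)/(3*3**k) = t_k.
Σ_(k=0)^n t_k = s_(n+1) − s_(0) = (2*3**(-n - 1)*(n**2 + n + 1)*factorial(n + 1)) − (2), i.e. 2*(-3*3**n + n**3*factorial(n) + 2*n**2*factorial(n) + 2*n*factorial(n) + factorial(n))/(3*3**n).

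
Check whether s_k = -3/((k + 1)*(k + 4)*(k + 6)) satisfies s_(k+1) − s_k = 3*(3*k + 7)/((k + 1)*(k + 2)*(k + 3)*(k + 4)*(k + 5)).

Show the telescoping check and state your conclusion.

Invalid: residual 36*(-k**2 - 8*k - 13)/(k**7 + 28*k**6 + 322*k**5 + 1960*k**4 + 6769*k**3 + 13132*k**2 + 13068*k + 5040) ≠ 0.

s_(k+1) = -3/((k + 2)*(k + 5)*(k + 7))
s_(k+1) − s_k = 3*(3*k**2 + 25*k + 46)/(k**6 + 25*k**5 + 247*k**4 + 1219*k**3 + 3112*k**2 + 3796*k + 1680)
(s_(k+1) − s_k) − t_k = 36*(-k**2 - 8*k - 13)/(k**7 + 28*k**6 + 322*k**5 + 1960*k**4 + 6769*k**3 + 13132*k**2 + 13068*k + 5040)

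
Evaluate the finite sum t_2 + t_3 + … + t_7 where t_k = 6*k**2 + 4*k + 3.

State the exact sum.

r(k) = (6*k**2 + 16*k + 13)/(6*k**2 + 4*k + 3) after simplifying.
So A=1 and B=1, with C=k**2 + 2*k/3 + 1/2.
Solve (1)·f(k+1) − (1)·f(k) = k**2 + 2*k/3 + 1/2.
Bound: deg f ≤ 3.
A polynomial solution: f(k) = k*(2*k**2 - k + 2)/6.
R(k) = B(k−1)·f(k)/C(k) = k*(2*k**2 - k + 2)/(6*k**2 + 4*k + 3); s_k = R·t_k = k*(2*k**2 - k + 2).
Verify: 6*k**2 + 4*k + 3 matches t_k.
Sum = s_(8) − s_(2); s_(8) = 976, s_(2) = 16 ⇒ 960.

Σ = 960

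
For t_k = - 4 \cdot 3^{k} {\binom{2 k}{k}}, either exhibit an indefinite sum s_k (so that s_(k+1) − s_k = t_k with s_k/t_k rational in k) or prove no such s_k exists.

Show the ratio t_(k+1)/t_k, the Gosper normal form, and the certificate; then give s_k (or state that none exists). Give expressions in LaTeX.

r(k) = 6*(2*k + 1)/(k + 1) after simplifying.
Gosper form: A/B · C(k+1)/C(k) with A=12*k + 6, B=k + 1, C=1.
Solve (12*k + 6)·f(k+1) − (k)·f(k) = 1.
Degrees (1,1,0) ⇒ d ≤ -1.
Bound -1 < 0, so the key equation has no polynomial solution.

no hypergeometric antidifference exists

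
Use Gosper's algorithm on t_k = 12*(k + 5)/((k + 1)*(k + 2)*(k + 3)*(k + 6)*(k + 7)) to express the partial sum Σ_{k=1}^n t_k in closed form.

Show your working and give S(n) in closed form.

S(n) = 2*n*(n**2 + 12*n + 41)/(21*(n**3 + 12*n**2 + 41*n + 42))

Step 1: r(k) = (k + 1)*(k + 6)**2/((k + 4)*(k + 5)*(k + 8)).
Factor: A=k + 1; B=k + 8; C=k**3 + 14*k**2 + 65*k + 100.
f must satisfy (k + 1)·f(k+1) − (k + 7)·f(k) = k**3 + 14*k**2 + 65*k + 100.
Degrees (1,1,3) ⇒ d ≤ 6.
A polynomial solution: f(k) = k*(k + 3)*(k + 4)**2*(k + 5)**2/36.
R(k) = B(k−1)·f(k)/C(k) = k*(k + 3)*(k + 4)*(k + 7)/36; s_k = R·t_k = k*(k**2 + 9*k + 20)/(3*(k**3 + 9*k**2 + 20*k + 12)).
Check: Δs_k = 12*(k + 5)/(k**5 + 19*k**4 + 131*k**3 + 401*k**2 + 540*k + 252). ✓
Evaluate: s_(n+1) = (n**3 + 12*n**2 + 41*n + 30)/(3*(n**3 + 12*n**2 + 41*n + 42)); subtract s_(1) = 5/21 ⇒ S(n) = 2*n*(n**2 + 12*n + 41)/(21*(n**3 + 12*n**2 + 41*n + 42)).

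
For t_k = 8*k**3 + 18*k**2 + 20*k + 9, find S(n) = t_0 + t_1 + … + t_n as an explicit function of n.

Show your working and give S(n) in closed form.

S(n) = 2*n**4 + 10*n**3 + 21*n**2 + 22*n + 9

Step 1: r(k) = (8*k**3 + 42*k**2 + 80*k + 55)/(8*k**3 + 18*k**2 + 20*k + 9).
Gosper form: A/B · C(k+1)/C(k) with A=1, B=1, C=k**3 + 9*k**2/4 + 5*k/2 + 9/8.
f must satisfy (1)·f(k+1) − (1)·f(k) = k**3 + 9*k**2/4 + 5*k/2 + 9/8.
From deg A=0, deg B=0, deg C=3: d=4.
Solve for f: f(k) = k*(2*k**3 + 2*k**2 + 3*k + 2)/8 (degree 4 ≤ 4).
Then R = B(k−1)f/C = k*(2*k**3 + 2*k**2 + 3*k + 2)/(8*k**3 + 18*k**2 + 20*k + 9), so s_k = R(k)·t_k = k*(2*k**3 + 2*k**2 + 3*k + 2).
Δs = 8*k**3 + 18*k**2 + 20*k + 9, as required.
s_(n+1) = 2*n**4 + 10*n**3 + 21*n**2 + 22*n + 9 and s_(0) = 0, so S(n) = 2*n**4 + 10*n**3 + 21*n**2 + 22*n + 9.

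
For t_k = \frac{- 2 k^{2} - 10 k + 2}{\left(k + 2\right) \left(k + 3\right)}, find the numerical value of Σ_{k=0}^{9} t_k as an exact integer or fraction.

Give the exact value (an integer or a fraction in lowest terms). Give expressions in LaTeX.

Compute t_(k+1)/t_k: get (k + 2)*(5*k + (k + 1)**2 + 4)/((k + 4)*(k**2 + 5*k - 1)).
A = k + 2, B = k + 4, C = k**2 + 5*k - 1.
Key eq: (k + 2)·f(k+1) = (k + 3)·f(k) + (k**2 + 5*k - 1).
From deg A=1, deg B=1, deg C=2: d=2.
Coefficient equations give f(k) = k*(2*k - 3)/2.
R(k) = B(k−1)·f(k)/C(k) = k*(k + 3)*(2*k - 3)/(2*(k**2 + 5*k - 1)); s_k = R·t_k = k*(3 - 2*k)/(k + 2).
s_(k+1) − s_k = 2*(-k**2 - 5*k + 1)/(k**2 + 5*k + 6) = t_k.
Σ_(k=0)^(9) t_k = s_(10) − s_(0) = -85/6 − (0) = -85/6.

Σ = -85/6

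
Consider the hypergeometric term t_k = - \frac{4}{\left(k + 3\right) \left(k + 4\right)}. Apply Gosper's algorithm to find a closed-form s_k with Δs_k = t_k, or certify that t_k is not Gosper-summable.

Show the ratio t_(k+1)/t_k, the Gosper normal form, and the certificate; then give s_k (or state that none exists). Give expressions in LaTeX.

Ratio r(k) = (k + 3)/(k + 5).
A = k + 3, B = k + 5, C = 1.
Set up (k + 3)·f(k+1) − (k + 4)·f(k) − (1) = 0.
From deg A=1, deg B=1, deg C=0: d=1.
Coefficient equations give f(k) = k/3.
Certificate R = B(k−1)f/C = k*(k + 4)/3 gives s_k = -4*k/(3*k + 9).
Check: Δs_k = -4/(k**2 + 7*k + 12). ✓

s_k = - \frac{4 k}{3 k + 9}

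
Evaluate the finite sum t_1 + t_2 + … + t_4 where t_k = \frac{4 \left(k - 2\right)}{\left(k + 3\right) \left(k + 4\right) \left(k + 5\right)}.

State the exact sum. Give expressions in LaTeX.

The ratio is (k - 1)*(k + 3)/((k - 2)*(k + 6)).
Gosper form: A/B · C(k+1)/C(k) with A=k + 3, B=k + 6, C=k - 2.
Key eq: (k + 3)·f(k+1) = (k + 5)·f(k) + (k - 2).
Bound: deg f ≤ 2.
Match coefficients ⇒ f(k) = k*(k - 17)/24.
Certificate R = B(k−1)f/C = k*(k - 17)*(k + 5)/(24*(k - 2)) gives s_k = k*(k - 17)/(6*(k + 3)*(k + 4)).
Check: Δs_k = 4*(k - 2)/(k**3 + 12*k**2 + 47*k + 60). ✓
Evaluate s at k=5 and k=1: -5/36 and -2/15; difference -1/180.

Σ = -1/180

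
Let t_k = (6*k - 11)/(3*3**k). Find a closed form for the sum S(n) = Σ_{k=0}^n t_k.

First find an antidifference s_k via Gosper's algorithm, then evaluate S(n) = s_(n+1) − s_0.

Step 1: r(k) = (6*k - 5)/(3*(6*k - 11)).
Normal form (A,B,C) = (1/3, 1, k - 11/6).
Set up (1/3)·f(k+1) − (1)·f(k) − (k - 11/6) = 0.
Degrees (0,0,1) ⇒ d ≤ 1.
A polynomial solution: f(k) = -(3*k - 4)/2.
R(k) = B(k−1)·f(k)/C(k) = -3*(3*k - 4)/(6*k - 11); s_k = R·t_k = (4 - 3*k)/3**k.
s_(k+1) − s_k = (6*k - 11)/(3*3**k) = t_k.
s_(n+1) = 3**(-n - 1)*(1 - 3*n) and s_(0) = 4, so S(n) = -4 - n/3**n + 1/(3*3**n).

S(n) = -4 - n/3**n + 1/(3*3**n)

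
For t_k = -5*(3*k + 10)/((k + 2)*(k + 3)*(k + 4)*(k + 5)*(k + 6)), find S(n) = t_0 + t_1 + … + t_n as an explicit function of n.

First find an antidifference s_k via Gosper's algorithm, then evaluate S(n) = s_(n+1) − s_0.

r(k) = (k + 2)*(3*k + 13)/((k + 7)*(3*k + 10)) after simplifying.
Gosper form: A/B · C(k+1)/C(k) with A=k + 2, B=k + 7, C=k + 10/3.
Need (k + 2)·f(k+1) − (k + 6)·f(k) = k + 10/3.
From deg A=1, deg B=1, deg C=1: d=4.
Solving with deg f ≤ 4: f(k) = k*(k + 3)*(k**2 + 11*k + 38)/120.
Then R = B(k−1)f/C = k*(k + 3)*(k + 6)*(k**2 + 11*k + 38)/(40*(3*k + 10)), so s_k = R(k)·t_k = k*(-k**2 - 11*k - 38)/(8*(k**3 + 11*k**2 + 38*k + 40)).
Δs = 5*(-3*k - 10)/(k**5 + 20*k**4 + 155*k**3 + 580*k**2 + 1044*k + 720), as required.
Evaluate: s_(n+1) = (-n**3 - 14*n**2 - 63*n - 50)/(8*(n**3 + 14*n**2 + 63*n + 90)); subtract s_(0) = 0 ⇒ S(n) = (-n**3 - 14*n**2 - 63*n - 50)/(8*(n**3 + 14*n**2 + 63*n + 90)).

S(n) = (-n**3 - 14*n**2 - 63*n - 50)/(8*(n**3 + 14*n**2 + 63*n + 90))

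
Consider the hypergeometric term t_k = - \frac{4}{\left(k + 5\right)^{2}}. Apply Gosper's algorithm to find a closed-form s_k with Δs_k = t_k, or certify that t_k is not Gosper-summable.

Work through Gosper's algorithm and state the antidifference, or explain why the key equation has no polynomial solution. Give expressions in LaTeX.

Ratio r(k) = (k + 5)**2/(k + 6)**2.
So A=k**2 + 10*k + 25 and B=k**2 + 12*k + 36, with C=1.
Set up (k**2 + 10*k + 25)·f(k+1) − (k**2 + 10*k + 25)·f(k) − (1) = 0.
Bound: deg f ≤ 0.
Generic f = c0 gives residual -1; -1 = 0 cannot hold, so t_k is not Gosper-summable.

none — t_k is not Gosper-summable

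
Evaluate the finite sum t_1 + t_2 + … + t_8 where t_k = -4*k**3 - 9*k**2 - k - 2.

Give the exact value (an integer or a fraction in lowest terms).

Compute t_(k+1)/t_k: get (4*k**3 + 21*k**2 + 31*k + 16)/(4*k**3 + 9*k**2 + k + 2).
Gosper form: A/B · C(k+1)/C(k) with A=1, B=1, C=k**3 + 9*k**2/4 + k/4 + 1/2.
f must satisfy (1)·f(k+1) − (1)·f(k) = k**3 + 9*k**2/4 + k/4 + 1/2.
Degrees (0,0,3) ⇒ d ≤ 4.
Solve for f: f(k) = k*(k**3 + k**2 - 3*k + 3)/4 (degree 4 ≤ 4).
Get s_k = R·t_k = k*(-k**3 - k**2 + 3*k - 3) with R(k) = B(k−1)f(k)/C(k) = k*(k**3 + k**2 - 3*k + 3)/(4*k**3 + 9*k**2 + k + 2).
Check: Δs_k = -4*k**3 - 9*k**2 - k - 2. ✓
Evaluate s at k=9 and k=1: -7074 and -2; difference -7072.

Σ = -7072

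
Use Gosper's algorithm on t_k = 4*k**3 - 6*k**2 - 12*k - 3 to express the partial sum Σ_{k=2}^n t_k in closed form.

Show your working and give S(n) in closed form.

Ratio r(k) = (4*k**3 + 6*k**2 - 12*k - 17)/(4*k**3 - 6*k**2 - 12*k - 3).
Gosper form: A/B · C(k+1)/C(k) with A=1, B=1, C=k**3 - 3*k**2/2 - 3*k - 3/4.
f must satisfy (1)·f(k+1) − (1)·f(k) = k**3 - 3*k**2/2 - 3*k - 3/4.
deg f ≤ 4 (via 0,0,3).
Solving with deg f ≤ 4: f(k) = k*(k**3 - 4*k**2 - 2*k + 2)/4.
R(k) = B(k−1)·f(k)/C(k) = k*(k**3 - 4*k**2 - 2*k + 2)/(4*k**3 - 6*k**2 - 12*k - 3); s_k = R·t_k = k*(k**3 - 4*k**2 - 2*k + 2).
Check: Δs_k = 4*k**3 - 6*k**2 - 12*k - 3. ✓
Telescope: S(n) = s_(n+1) − s_(2) = n**4 - 8*n**2 - 10*n - 3 − (-20) = n**4 - 8*n**2 - 10*n + 17.

S(n) = n**4 - 8*n**2 - 10*n + 17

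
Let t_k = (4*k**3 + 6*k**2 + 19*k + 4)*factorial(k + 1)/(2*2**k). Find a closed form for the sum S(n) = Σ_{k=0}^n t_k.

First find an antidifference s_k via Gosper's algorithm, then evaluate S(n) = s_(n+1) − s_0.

t_(k+1)/t_k = (4*k**4 + 26*k**3 + 79*k**2 + 119*k + 66)/(2*(4*k**3 + 6*k**2 + 19*k + 4)).
So A=k/2 + 1 and B=1, with C=k**3 + 3*k**2/2 + 19*k/4 + 1.
Solve (k/2 + 1)·f(k+1) − (1)·f(k) = k**3 + 3*k**2/2 + 19*k/4 + 1.
Bound: deg f ≤ 2.
Solve for f: f(k) = (4*k**2 - 2*k + 1)/2 (degree 2 ≤ 2).
So s_k = (B(k−1)f/C)·t_k = (2*(4*k**2 - 2*k + 1)/(4*k**3 + 6*k**2 + 19*k + 4))·t_k = (4*k**2 - 2*k + 1)*factorial(k + 1)/2**k.
s_(k+1) − s_k = (4*k**3 + 6*k**2 + 19*k + 4)*factorial(k + 1)/(2*2**k) = t_k.
s_(n+1) = 2**(-n - 1)*(4*n**2 + 6*n + 3)*factorial(n + 2) and s_(0) = 1, so S(n) = 2**(-n - 1)*(-2**(n + 1) + 4*n**4*factorial(n) + 18*n**3*factorial(n) + 29*n**2*factorial(n) + 21*n*factorial(n) + 6*factorial(n)).

S(n) = 2**(-n - 1)*(-2**(n + 1) + 4*n**4*factorial(n) + 18*n**3*factorial(n) + 29*n**2*factorial(n) + 21*n*factorial(n) + 6*factorial(n))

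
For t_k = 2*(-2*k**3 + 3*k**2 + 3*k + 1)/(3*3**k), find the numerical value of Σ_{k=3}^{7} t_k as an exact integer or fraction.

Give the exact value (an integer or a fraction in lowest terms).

Σ = -12098/6561

The ratio is (2*k**3 + 3*k**2 - 3*k - 5)/(3*(2*k**3 - 3*k**2 - 3*k - 1)).
A = 1/3, B = 1, C = k**3 - 3*k**2/2 - 3*k/2 - 1/2.
Solve (1/3)·f(k+1) − (1)·f(k) = k**3 - 3*k**2/2 - 3*k/2 - 1/2.
Bound: deg f ≤ 3.
Solve for f: f(k) = -3*k**3/2 (degree 3 ≤ 3).
So s_k = (B(k−1)f/C)·t_k = (-3*k**3/(2*k**3 - 3*k**2 - 3*k - 1))·t_k = 2*k**3/3**k.
s_(k+1) − s_k = 2*(-3*k**3 + (k + 1)**3)/(3*3**k) = t_k.
Telescoping: Σ = s_(8) − s_(3) = 1024/6561 − (2) = -12098/6561.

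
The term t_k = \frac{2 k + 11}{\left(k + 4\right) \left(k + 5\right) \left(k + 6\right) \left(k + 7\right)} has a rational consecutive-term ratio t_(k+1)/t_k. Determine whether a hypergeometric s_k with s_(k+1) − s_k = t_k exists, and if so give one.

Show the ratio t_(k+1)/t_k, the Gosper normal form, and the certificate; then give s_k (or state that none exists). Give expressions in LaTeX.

s_k = \frac{k \left(k + 10\right)}{24 \left(k^{2} + 10 k + 24\right)}

r(k) = (k + 4)*(2*k + 13)/((k + 8)*(2*k + 11)) after simplifying.
Gosper form: A/B · C(k+1)/C(k) with A=k + 4, B=k + 8, C=k + 11/2.
Set up (k + 4)·f(k+1) − (k + 7)·f(k) − (k + 11/2) = 0.
d = 3 from the (1,1,1) case.
Solving with deg f ≤ 3: f(k) = k*(k + 5)*(k + 10)/48.
R(k) = B(k−1)·f(k)/C(k) = k*(k + 5)*(k + 7)*(k + 10)/(24*(2*k + 11)); s_k = R·t_k = k*(k + 10)/(24*(k**2 + 10*k + 24)).
Verify: (2*k + 11)/(k**4 + 22*k**3 + 179*k**2 + 638*k + 840) matches t_k.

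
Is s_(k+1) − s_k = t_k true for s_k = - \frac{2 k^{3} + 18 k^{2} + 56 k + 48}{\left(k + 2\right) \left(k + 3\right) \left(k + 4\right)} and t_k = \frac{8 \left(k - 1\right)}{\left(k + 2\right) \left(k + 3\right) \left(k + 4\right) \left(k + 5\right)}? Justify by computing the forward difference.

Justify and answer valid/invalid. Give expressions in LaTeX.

valid (s_(k+1) − s_k reduces to t_k)

s_(k+1) = 2*(-28*k - (k + 1)**3 - 9*(k + 1)**2 - 52)/((k + 3)*(k + 4)*(k + 5))
s_(k+1) − s_k = 8*(k - 1)/(k**4 + 14*k**3 + 71*k**2 + 154*k + 120)
(s_(k+1) − s_k) − t_k = 0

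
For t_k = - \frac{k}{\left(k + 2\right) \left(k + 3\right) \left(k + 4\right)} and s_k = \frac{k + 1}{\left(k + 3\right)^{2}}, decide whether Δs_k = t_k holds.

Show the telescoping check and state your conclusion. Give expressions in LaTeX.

s_(k+1) = (k + 2)/(k + 4)**2
s_(k+1) − s_k = (-k**2 - 3*k + 2)/(k**4 + 14*k**3 + 73*k**2 + 168*k + 144)
(s_(k+1) − s_k) − t_k = 2*(k**2 + 4*k + 2)/(k**5 + 16*k**4 + 101*k**3 + 314*k**2 + 480*k + 288)

Invalid: residual \frac{2 \left(k^{2} + 4 k + 2\right)}{k^{5} + 16 k^{4} + 101 k^{3} + 314 k^{2} + 480 k + 288} ≠ 0.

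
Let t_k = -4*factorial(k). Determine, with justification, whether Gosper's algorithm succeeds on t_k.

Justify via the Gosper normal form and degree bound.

Step 1: r(k) = k + 1.
Gosper form: A/B · C(k+1)/C(k) with A=k + 1, B=1, C=1.
Solve (k + 1)·f(k+1) − (1)·f(k) = 1.
Bound: deg f ≤ -1.
deg f ≤ -1 is impossible — no certificate.

No — negative degree bound, so no certificate f.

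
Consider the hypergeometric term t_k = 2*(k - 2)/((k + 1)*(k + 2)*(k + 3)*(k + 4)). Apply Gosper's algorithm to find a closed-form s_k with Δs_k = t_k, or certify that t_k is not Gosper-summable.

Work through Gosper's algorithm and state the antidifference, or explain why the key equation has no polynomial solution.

The ratio is (k - 1)*(k + 1)/((k - 2)*(k + 5)).
Take A(k)=k + 1, B(k)=k + 5, C(k)=k - 2.
Solve (k + 1)·f(k+1) − (k + 4)·f(k) = k - 2.
Degrees (1,1,1) ⇒ d ≤ 3.
Match coefficients ⇒ f(k) = -k*(k**2 + 6*k + 17)/12.
So s_k = (B(k−1)f/C)·t_k = (-k*(k + 4)*(k**2 + 6*k + 17)/(12*(k - 2)))·t_k = k*(-k**2 - 6*k - 17)/(6*(k + 1)*(k + 2)*(k + 3)).
Check: Δs_k = 2*(k - 2)/(k**4 + 10*k**3 + 35*k**2 + 50*k + 24). ✓

s_k = k*(-k**2 - 6*k - 17)/(6*(k + 1)*(k + 2)*(k + 3))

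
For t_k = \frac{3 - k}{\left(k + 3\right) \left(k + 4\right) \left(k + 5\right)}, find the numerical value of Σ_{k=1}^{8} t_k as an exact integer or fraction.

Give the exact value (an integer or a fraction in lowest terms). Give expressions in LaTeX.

Σ = 1/130

r(k) = (k - 2)*(k + 3)/((k - 3)*(k + 6)) after simplifying.
Factor: A=k + 3; B=k + 6; C=k - 3.
Need (k + 3)·f(k+1) − (k + 5)·f(k) = k - 3.
Degrees (1,1,1) ⇒ d ≤ 2.
Coefficient equations give f(k) = -k.
R(k) = B(k−1)·f(k)/C(k) = -k*(k + 5)/(k - 3); s_k = R·t_k = k/((k + 3)*(k + 4)).
Verify: (3 - k)/(k**3 + 12*k**2 + 47*k + 60) matches t_k.
Evaluate s at k=9 and k=1: 3/52 and 1/20; difference 1/130.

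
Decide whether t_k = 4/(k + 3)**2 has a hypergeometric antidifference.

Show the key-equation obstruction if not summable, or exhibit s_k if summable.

t_(k+1)/t_k = (k + 3)**2/(k + 4)**2.
A = k**2 + 6*k + 9, B = k**2 + 8*k + 16, C = 1.
Need (k**2 + 6*k + 9)·f(k+1) − (k**2 + 6*k + 9)·f(k) = 1.
Degrees (2,2,0) ⇒ d ≤ 0.
Put f(k) = c0: A·f(k+1) − B(k−1)·f(k) − C = -1; need -1 = 0 — inconsistent ⇒ no f, not summable.

No — t_k has no hypergeometric antidifference.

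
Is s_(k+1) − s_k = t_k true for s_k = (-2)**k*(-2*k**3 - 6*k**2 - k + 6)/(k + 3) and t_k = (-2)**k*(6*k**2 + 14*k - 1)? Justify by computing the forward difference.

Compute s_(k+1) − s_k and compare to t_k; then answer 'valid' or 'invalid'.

Invalid: residual (-2)**k*(-6*k**3 - 34*k**2 - 43*k + 6)/(k**2 + 7*k + 12) ≠ 0.

s_(k+1) = 2*(-2)**k*(2*k**3 + 12*k**2 + 19*k + 3)/(k + 4)
s_(k+1) − s_k = (-2)**k*(6*k**4 + 50*k**3 + 135*k**2 + 118*k - 6)/(k**2 + 7*k + 12)
(s_(k+1) − s_k) − t_k = (-2)**k*(-6*k**3 - 34*k**2 - 43*k + 6)/(k**2 + 7*k + 12)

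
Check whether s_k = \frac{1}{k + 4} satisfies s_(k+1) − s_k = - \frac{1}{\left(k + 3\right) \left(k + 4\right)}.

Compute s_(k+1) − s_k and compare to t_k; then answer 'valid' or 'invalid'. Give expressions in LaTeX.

Invalid: residual \frac{2}{k^{3} + 12 k^{2} + 47 k + 60} ≠ 0.

s_(k+1) = 1/(k + 5)
s_(k+1) − s_k = -1/((k + 4)*(k + 5))
(s_(k+1) − s_k) − t_k = 2/(k**3 + 12*k**2 + 47*k + 60)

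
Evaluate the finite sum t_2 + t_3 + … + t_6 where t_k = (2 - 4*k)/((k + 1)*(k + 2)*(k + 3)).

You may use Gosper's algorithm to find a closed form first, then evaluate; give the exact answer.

Σ = -25/72

Compute t_(k+1)/t_k: get (k + 1)*(2*k + 1)/((k + 4)*(2*k - 1)).
A = k + 1, B = k + 4, C = k - 1/2.
Key eq: (k + 1)·f(k+1) = (k + 3)·f(k) + (k - 1/2).
d = 2 from the (1,1,1) case.
A polynomial solution: f(k) = k*(k - 5)/8.
So s_k = (B(k−1)f/C)·t_k = (k*(k - 5)*(k + 3)/(4*(2*k - 1)))·t_k = -k*(k - 5)/(2*(k + 1)*(k + 2)).
Check: Δs_k = 2*(1 - 2*k)/(k**3 + 6*k**2 + 11*k + 6). ✓
Telescoping: Σ = s_(7) − s_(2) = -7/72 − (1/4) = -25/72.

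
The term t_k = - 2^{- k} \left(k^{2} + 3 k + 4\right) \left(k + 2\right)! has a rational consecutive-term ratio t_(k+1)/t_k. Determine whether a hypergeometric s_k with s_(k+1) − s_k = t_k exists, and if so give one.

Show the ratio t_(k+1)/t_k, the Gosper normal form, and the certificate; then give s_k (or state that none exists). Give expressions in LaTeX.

Step 1: r(k) = (k + 3)*(3*k + (k + 1)**2 + 7)/(2*(k**2 + 3*k + 4)).
Gosper form: A/B · C(k+1)/C(k) with A=k/2 + 3/2, B=1, C=k**2 + 3*k + 4.
Key eq: (k/2 + 3/2)·f(k+1) = (1)·f(k) + (k**2 + 3*k + 4).
deg f ≤ 1 (via 1,0,2).
Match coefficients ⇒ f(k) = 2*(k + 1).
Certificate R = B(k−1)f/C = 2*(k + 1)/(k**2 + 3*k + 4) gives s_k = -2**(1 - k)*(k + 1)*factorial(k + 2).
Check: Δs_k = -(k**2 + 3*k + 4)*factorial(k + 2)/2**k. ✓

s_k = - 2^{1 - k} \left(k + 1\right) \left(k + 2\right)!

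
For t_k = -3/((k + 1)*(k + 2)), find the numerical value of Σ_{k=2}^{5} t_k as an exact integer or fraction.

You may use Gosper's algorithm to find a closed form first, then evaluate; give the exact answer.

Ratio r(k) = (k + 1)/(k + 3).
Factor: A=k + 1; B=k + 3; C=1.
Key eq: (k + 1)·f(k+1) = (k + 2)·f(k) + (1).
From deg A=1, deg B=1, deg C=0: d=1.
Coefficient equations give f(k) = k.
Then R = B(k−1)f/C = k*(k + 2), so s_k = R(k)·t_k = -3*k/(k + 1).
Verify: -3/(k**2 + 3*k + 2) matches t_k.
Evaluate s at k=6 and k=2: -18/7 and -2; difference -4/7.

Σ = -4/7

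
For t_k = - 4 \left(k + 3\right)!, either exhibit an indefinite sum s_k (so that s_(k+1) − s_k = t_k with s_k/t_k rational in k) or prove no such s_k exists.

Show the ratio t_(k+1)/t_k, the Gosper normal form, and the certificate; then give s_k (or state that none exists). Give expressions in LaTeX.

Ratio r(k) = k + 4.
Take A(k)=k + 4, B(k)=1, C(k)=1.
Key eq: (k + 4)·f(k+1) = (1)·f(k) + (1).
Bound: deg f ≤ -1.
deg f ≤ -1 is impossible — no certificate.

no hypergeometric antidifference exists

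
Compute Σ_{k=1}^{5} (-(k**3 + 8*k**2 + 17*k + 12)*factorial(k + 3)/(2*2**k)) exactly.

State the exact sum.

r(k) = (k**4 + 15*k**3 + 80*k**2 + 182*k + 152)/(2*(k**3 + 8*k**2 + 17*k + 12)) after simplifying.
Normal form (A,B,C) = (k/2 + 2, 1, k**3 + 8*k**2 + 17*k + 12).
Key eq: (k/2 + 2)·f(k+1) = (1)·f(k) + (k**3 + 8*k**2 + 17*k + 12).
Bound: deg f ≤ 2.
Match coefficients ⇒ f(k) = 2*(k**2 + 4*k - 4).
Get s_k = R·t_k = -(k**2 + 4*k - 4)*factorial(k + 3)/2**k with R(k) = B(k−1)f(k)/C(k) = 2*(k**2 + 4*k - 4)/(k**3 + 8*k**2 + 17*k + 12).
s_(k+1) − s_k = -(k**3 + 8*k**2 + 17*k + 12)*factorial(k + 3)/(2*2**k) = t_k.
Sum = s_(6) − s_(1); s_(6) = -317520, s_(1) = -12 ⇒ -317508.

Σ = -317508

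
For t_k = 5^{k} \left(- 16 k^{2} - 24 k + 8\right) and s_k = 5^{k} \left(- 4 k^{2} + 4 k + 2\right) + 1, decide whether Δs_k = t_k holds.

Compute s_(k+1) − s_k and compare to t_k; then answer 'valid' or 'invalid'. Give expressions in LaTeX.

valid (s_(k+1) − s_k reduces to t_k)

s_(k+1) = 5**(k + 1)*(4*k - 4*(k + 1)**2 + 6) + 1
s_(k+1) − s_k = 5**k*(-16*k**2 - 24*k + 8)
(s_(k+1) − s_k) − t_k = 0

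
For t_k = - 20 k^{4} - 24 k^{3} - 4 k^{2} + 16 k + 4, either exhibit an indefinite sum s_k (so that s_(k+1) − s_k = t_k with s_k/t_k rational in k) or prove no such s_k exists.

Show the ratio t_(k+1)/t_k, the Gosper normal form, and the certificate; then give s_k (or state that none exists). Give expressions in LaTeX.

s_k = 4 k \left(- k^{4} + k^{3} + k^{2} + k - 1\right)

Step 1: r(k) = (5*k**4 + 26*k**3 + 49*k**2 + 36*k + 7)/(5*k**4 + 6*k**3 + k**2 - 4*k - 1).
Normal form (A,B,C) = (1, 1, k**4 + 6*k**3/5 + k**2/5 - 4*k/5 - 1/5).
f must satisfy (1)·f(k+1) − (1)·f(k) = k**4 + 6*k**3/5 + k**2/5 - 4*k/5 - 1/5.
d = 5 from the (0,0,4) case.
Coefficient equations give f(k) = k*(k**4 - k**3 - k**2 - k + 1)/5.
Then R = B(k−1)f/C = k*(k**4 - k**3 - k**2 - k + 1)/(5*k**4 + 6*k**3 + k**2 - 4*k - 1), so s_k = R(k)·t_k = 4*k*(-k**4 + k**3 + k**2 + k - 1).
Δs = -20*k**4 - 24*k**3 - 4*k**2 + 16*k + 4, as required.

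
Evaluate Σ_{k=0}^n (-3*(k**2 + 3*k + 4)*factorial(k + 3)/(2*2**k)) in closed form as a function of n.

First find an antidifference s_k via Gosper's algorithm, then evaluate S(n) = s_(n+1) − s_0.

S(n) = -3*2**(-n - 1)*(n + 1)*factorial(n + 4)

Compute t_(k+1)/t_k: get (k + 4)*(3*k + (k + 1)**2 + 7)/(2*(k**2 + 3*k + 4)).
Factor: A=k/2 + 2; B=1; C=k**2 + 3*k + 4.
Need (k/2 + 2)·f(k+1) − (1)·f(k) = k**2 + 3*k + 4.
d = 1 from the (1,0,2) case.
Coefficient equations give f(k) = 2*k.
So s_k = (B(k−1)f/C)·t_k = (2*k/(k**2 + 3*k + 4))·t_k = -3*k*factorial(k + 3)/2**k.
Verify: -3*(k**2 + 3*k + 4)*factorial(k + 3)/(2*2**k) matches t_k.
s_(n+1) = -3*2**(-n - 1)*(n + 1)*factorial(n + 4) and s_(0) = 0, so S(n) = -3*2**(-n - 1)*(n + 1)*factorial(n + 4).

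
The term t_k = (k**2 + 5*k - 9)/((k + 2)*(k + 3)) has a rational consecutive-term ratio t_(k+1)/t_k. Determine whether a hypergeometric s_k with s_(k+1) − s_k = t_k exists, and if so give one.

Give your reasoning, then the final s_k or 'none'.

s_k = k*(2*k - 11)/(2*(k + 2))

Compute t_(k+1)/t_k: get (k + 2)*(5*k + (k + 1)**2 - 4)/((k + 4)*(k**2 + 5*k - 9)).
Take A(k)=k + 2, B(k)=k + 4, C(k)=k**2 + 5*k - 9.
f must satisfy (k + 2)·f(k+1) − (k + 3)·f(k) = k**2 + 5*k - 9.
Degrees (1,1,2) ⇒ d ≤ 2.
Coefficient equations give f(k) = k*(2*k - 11)/2.
Then R = B(k−1)f/C = k*(k + 3)*(2*k - 11)/(2*(k**2 + 5*k - 9)), so s_k = R(k)·t_k = k*(2*k - 11)/(2*(k + 2)).
s_(k+1) − s_k = (k**2 + 5*k - 9)/(k**2 + 5*k + 6) = t_k.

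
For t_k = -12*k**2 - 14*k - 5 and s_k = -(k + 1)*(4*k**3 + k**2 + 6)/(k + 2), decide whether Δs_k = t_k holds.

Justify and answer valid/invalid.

s_(k+1) = -(k + 2)*(4*(k + 1)**3 + (k + 1)**2 + 6)/(k + 3)
s_(k+1) − s_k = 2*(-6*k**4 - 33*k**3 - 55*k**2 - 38*k - 13)/(k**2 + 5*k + 6)
(s_(k+1) − s_k) − t_k = (8*k**3 + 37*k**2 + 33*k + 4)/(k**2 + 5*k + 6)

Invalid: residual (8*k**3 + 37*k**2 + 33*k + 4)/(k**2 + 5*k + 6) ≠ 0.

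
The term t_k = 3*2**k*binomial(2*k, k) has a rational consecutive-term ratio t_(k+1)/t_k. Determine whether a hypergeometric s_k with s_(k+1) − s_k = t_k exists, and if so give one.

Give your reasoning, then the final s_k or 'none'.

none (Gosper's algorithm certifies no s_k)

Step 1: r(k) = 4*(2*k + 1)/(k + 1).
Factor: A=8*k + 4; B=k + 1; C=1.
Need (8*k + 4)·f(k+1) − (k)·f(k) = 1.
deg f ≤ -1 (via 1,1,0).
d = -1 < 0 ⇒ no nonzero polynomial f; not summable.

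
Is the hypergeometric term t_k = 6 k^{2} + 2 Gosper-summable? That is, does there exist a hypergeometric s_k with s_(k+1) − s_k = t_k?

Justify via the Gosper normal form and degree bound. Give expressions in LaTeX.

Yes. s_k = k \left(2 k^{2} - 3 k + 3\right).

The ratio is (3*(k + 1)**2 + 1)/(3*k**2 + 1).
A = 1, B = 1, C = k**2 + 1/3.
Solve (1)·f(k+1) − (1)·f(k) = k**2 + 1/3.
From deg A=0, deg B=0, deg C=2: d=3.
Solving with deg f ≤ 3: f(k) = k*(2*k**2 - 3*k + 3)/6.
So s_k = (B(k−1)f/C)·t_k = (k*(2*k**2 - 3*k + 3)/(2*(3*k**2 + 1)))·t_k = k*(2*k**2 - 3*k + 3).
s_(k+1) − s_k = 6*k**2 + 2 = t_k.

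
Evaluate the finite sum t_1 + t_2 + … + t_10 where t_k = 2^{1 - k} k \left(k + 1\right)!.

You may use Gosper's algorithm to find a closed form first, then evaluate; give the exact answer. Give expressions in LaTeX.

Σ = 935546

r(k) = (k + 1)*(k + 2)/(2*k) after simplifying.
Gosper form: A/B · C(k+1)/C(k) with A=k/2 + 1, B=1, C=k.
Need (k/2 + 1)·f(k+1) − (1)·f(k) = k.
Degrees (1,0,1) ⇒ d ≤ 0.
Solving with deg f ≤ 0: f(k) = 2.
Then R = B(k−1)f/C = 2/k, so s_k = R(k)·t_k = 2**(2 - k)*factorial(k + 1).
Check: Δs_k = 2**(1 - k)*k*factorial(k + 1). ✓
Evaluate s at k=11 and k=1: 935550 and 4; difference 935546.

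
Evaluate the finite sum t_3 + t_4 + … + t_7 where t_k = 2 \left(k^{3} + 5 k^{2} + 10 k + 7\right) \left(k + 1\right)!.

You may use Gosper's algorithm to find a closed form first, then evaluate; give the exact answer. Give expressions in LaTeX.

Σ = 58785792

r(k) = (k**4 + 10*k**3 + 39*k**2 + 69*k + 46)/(k**3 + 5*k**2 + 10*k + 7) after simplifying.
A = k + 2, B = 1, C = k**3 + 5*k**2 + 10*k + 7.
f must satisfy (k + 2)·f(k+1) − (1)·f(k) = k**3 + 5*k**2 + 10*k + 7.
From deg A=1, deg B=0, deg C=3: d=2.
Coefficient equations give f(k) = (k + 1)**2.
Certificate R = B(k−1)f/C = (k + 1)**2/(k**3 + 5*k**2 + 10*k + 7) gives s_k = 2*(k + 1)**2*factorial(k + 1).
Verify: 2*(k**3 + 5*k**2 + 10*k + 7)*factorial(k + 1) matches t_k.
Evaluate s at k=8 and k=3: 58786560 and 768; difference 58785792.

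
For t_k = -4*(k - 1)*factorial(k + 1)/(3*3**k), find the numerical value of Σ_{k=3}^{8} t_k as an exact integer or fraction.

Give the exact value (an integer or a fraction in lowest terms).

Σ = -178336/243

Compute t_(k+1)/t_k: get k*(k + 2)/(3*(k - 1)).
Gosper form: A/B · C(k+1)/C(k) with A=k/3 + 2/3, B=1, C=k - 1.
Set up (k/3 + 2/3)·f(k+1) − (1)·f(k) − (k - 1) = 0.
Bound: deg f ≤ 0.
Solve for f: f(k) = 3 (degree 0 ≤ 0).
So s_k = (B(k−1)f/C)·t_k = (3/(k - 1))·t_k = -4*factorial(k + 1)/3**k.
Check: Δs_k = -4*(k - 1)*factorial(k + 1)/(3*3**k). ✓
Evaluate s at k=9 and k=3: -179200/243 and -32/9; difference -178336/243.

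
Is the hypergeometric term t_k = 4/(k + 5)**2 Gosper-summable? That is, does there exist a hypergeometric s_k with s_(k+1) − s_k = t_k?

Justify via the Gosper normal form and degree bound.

t_(k+1)/t_k = (k + 5)**2/(k + 6)**2.
So A=k**2 + 10*k + 25 and B=k**2 + 12*k + 36, with C=1.
Set up (k**2 + 10*k + 25)·f(k+1) − (k**2 + 10*k + 25)·f(k) − (1) = 0.
Degrees (2,2,0) ⇒ d ≤ 0.
Write f(k) = c0. Then LHS − RHS = -1, requiring -1 = 0: contradictory. No certificate.

No; the coefficient equations for f are inconsistent.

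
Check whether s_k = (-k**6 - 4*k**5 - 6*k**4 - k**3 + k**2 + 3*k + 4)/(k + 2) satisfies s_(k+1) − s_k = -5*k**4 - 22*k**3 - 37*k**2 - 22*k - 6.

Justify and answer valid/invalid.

s_(k+1) = (-k**6 - 10*k**5 - 41*k**4 - 85*k**3 - 93*k**2 - 48*k - 4)/(k + 3)
s_(k+1) − s_k = (-5*k**6 - 43*k**5 - 148*k**4 - 261*k**3 - 240*k**2 - 113*k - 20)/(k**2 + 5*k + 6)
(s_(k+1) − s_k) − t_k = (4*k**5 + 29*k**4 + 78*k**3 + 98*k**2 + 49*k + 16)/(k**2 + 5*k + 6)

Invalid: residual (4*k**5 + 29*k**4 + 78*k**3 + 98*k**2 + 49*k + 16)/(k**2 + 5*k + 6) ≠ 0.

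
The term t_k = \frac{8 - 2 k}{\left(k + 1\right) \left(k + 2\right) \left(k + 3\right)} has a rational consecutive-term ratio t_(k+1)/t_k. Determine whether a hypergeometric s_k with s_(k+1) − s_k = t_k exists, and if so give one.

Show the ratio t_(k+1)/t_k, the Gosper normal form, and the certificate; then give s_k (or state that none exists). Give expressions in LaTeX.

s_k = \frac{k \left(3 k + 13\right)}{2 \left(k + 1\right) \left(k + 2\right)}

Compute t_(k+1)/t_k: get (k - 3)*(k + 1)/((k - 4)*(k + 4)).
Normal form (A,B,C) = (k + 1, k + 4, k - 4).
Set up (k + 1)·f(k+1) − (k + 3)·f(k) − (k - 4) = 0.
Degrees (1,1,1) ⇒ d ≤ 2.
A polynomial solution: f(k) = -k*(3*k + 13)/4.
So s_k = (B(k−1)f/C)·t_k = (-k*(k + 3)*(3*k + 13)/(4*(k - 4)))·t_k = k*(3*k + 13)/(2*(k + 1)*(k + 2)).
Check: Δs_k = 2*(4 - k)/(k**3 + 6*k**2 + 11*k + 6). ✓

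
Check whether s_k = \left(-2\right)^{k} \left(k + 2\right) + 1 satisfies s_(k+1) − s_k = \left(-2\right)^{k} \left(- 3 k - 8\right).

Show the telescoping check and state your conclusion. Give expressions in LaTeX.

valid (s_(k+1) − s_k reduces to t_k)

s_(k+1) = (-2)**(k + 1)*(k + 3) + 1
s_(k+1) − s_k = (-2)**k*(-3*k - 8)
(s_(k+1) − s_k) − t_k = 0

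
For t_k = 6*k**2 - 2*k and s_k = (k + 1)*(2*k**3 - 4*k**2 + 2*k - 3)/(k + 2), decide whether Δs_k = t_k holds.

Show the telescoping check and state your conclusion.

s_(k+1) = (2*k**4 + 6*k**3 + 4*k**2 - 3*k - 6)/(k + 3)
s_(k+1) − s_k = 3*(2*k**4 + 8*k**3 + 4*k**2 - 2*k - 1)/(k**2 + 5*k + 6)
(s_(k+1) − s_k) − t_k = (-4*k**3 - 14*k**2 + 6*k - 3)/(k**2 + 5*k + 6)

Invalid: residual (-4*k**3 - 14*k**2 + 6*k - 3)/(k**2 + 5*k + 6) ≠ 0.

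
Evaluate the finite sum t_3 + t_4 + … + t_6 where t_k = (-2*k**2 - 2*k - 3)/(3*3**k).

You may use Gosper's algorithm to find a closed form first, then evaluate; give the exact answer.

The ratio is (2*k**2 + 6*k + 7)/(3*(2*k**2 + 2*k + 3)).
Take A(k)=1/3, B(k)=1, C(k)=k**2 + k + 3/2.
Solve (1/3)·f(k+1) − (1)·f(k) = k**2 + k + 3/2.
deg f ≤ 2 (via 0,0,2).
Match coefficients ⇒ f(k) = -3*(k**2 + 2*k + 3)/2.
Then R = B(k−1)f/C = -3*(k**2 + 2*k + 3)/(2*k**2 + 2*k + 3), so s_k = R(k)·t_k = (k**2 + 2*k + 3)/3**k.
Check: Δs_k = (-2*k**2 - 2*k - 3)/(3*3**k). ✓
Evaluate s at k=7 and k=3: 22/729 and 2/3; difference -464/729.

Σ = -464/729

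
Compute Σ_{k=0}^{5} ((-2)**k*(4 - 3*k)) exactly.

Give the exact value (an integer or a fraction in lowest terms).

The ratio is 2*(1 - 3*k)/(3*k - 4).
So A=-2 and B=1, with C=k - 4/3.
Key eq: (-2)·f(k+1) = (1)·f(k) + (k - 4/3).
Bound: deg f ≤ 1.
Coefficient equations give f(k) = -(k - 2)/3.
Certificate R = B(k−1)f/C = -(k - 2)/(3*k - 4) gives s_k = (-2)**k*(k - 2).
Verify: (-2)**k*(4 - 3*k) matches t_k.
Sum = s_(6) − s_(0); s_(6) = 256, s_(0) = -2 ⇒ 258.

Σ = 258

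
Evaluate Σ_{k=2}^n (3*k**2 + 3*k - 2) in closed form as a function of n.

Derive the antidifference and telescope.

S(n) = n**3 + 3*n**2 - 4

Step 1: r(k) = (3*k**2 + 9*k + 4)/(3*k**2 + 3*k - 2).
Take A(k)=1, B(k)=1, C(k)=k**2 + k - 2/3.
Solve (1)·f(k+1) − (1)·f(k) = k**2 + k - 2/3.
Degrees (0,0,2) ⇒ d ≤ 3.
Solving with deg f ≤ 3: f(k) = k*(k**2 - 3)/3.
Then R = B(k−1)f/C = k*(k**2 - 3)/(3*k**2 + 3*k - 2), so s_k = R(k)·t_k = k*(k**2 - 3).
Check: Δs_k = 3*k**2 + 3*k - 2. ✓
s_(n+1) = n**3 + 3*n**2 - 2 and s_(2) = 2, so S(n) = n**3 + 3*n**2 - 4.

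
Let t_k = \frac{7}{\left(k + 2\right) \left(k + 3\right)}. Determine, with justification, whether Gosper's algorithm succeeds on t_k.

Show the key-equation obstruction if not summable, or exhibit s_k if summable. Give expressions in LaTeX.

Yes. s_k = \frac{7 k}{2 \left(k + 2\right)}.

r(k) = (k + 2)/(k + 4) after simplifying.
Normal form (A,B,C) = (k + 2, k + 4, 1).
Key eq: (k + 2)·f(k+1) = (k + 3)·f(k) + (1).
Degrees (1,1,0) ⇒ d ≤ 1.
Coefficient equations give f(k) = k/2.
Certificate R = B(k−1)f/C = k*(k + 3)/2 gives s_k = 7*k/(2*(k + 2)).
Check: Δs_k = 7/(k**2 + 5*k + 6). ✓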